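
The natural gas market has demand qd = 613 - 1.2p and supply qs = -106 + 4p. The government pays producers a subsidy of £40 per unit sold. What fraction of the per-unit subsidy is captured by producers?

Producer share = 3/13

Pre-subsidy: 613 - 1.2p = -106 + 4p gives p* = 3595/26, q* = 5812/13.
With the subsidy, sellers receive ps = pb + 40 for each unit, where pb is the price buyers pay.
Supply in terms of pb becomes qs = -106 + 4(pb + 40) = 54 + 4pb. Setting this equal to demand: 613 - 1.2pb = 54 + 4pb, so pb = 107.5.
Sellers receive ps = 107.5 + 40 = 147.5; q' = 613 − 1.2·107.5 = 484.
Buyers' price falls by p* − pb = 3595/26 − 107.5 = 400/13; sellers' price rises by ps − p* = 147.5 − 3595/26 = 120/13.
So producers capture (120/13)/40 = 3/13 of each unit of subsidy.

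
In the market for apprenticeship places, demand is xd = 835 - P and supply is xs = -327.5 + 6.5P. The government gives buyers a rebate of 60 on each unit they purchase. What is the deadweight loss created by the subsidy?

Pre-subsidy: 835 - P = -327.5 + 6.5P gives P* = 155, x* = 680.
With the rebate, buyers effectively pay Pb = Ps − 60, where Ps is the price sellers receive.
Demand in terms of Ps becomes xd = 835 − 1(Ps − 60) = 895 - Ps. Setting this equal to supply: 895 - Ps = -327.5 + 6.5Ps, so Ps = 163.
Buyers pay Pb = 163 − 60 = 103; x' = -327.5 + 6.5·163 = 732.
The subsidy expands output by 732 − 680 = 52 past the efficient level; on those units the gap between marginal cost and willingness to pay runs from 0 up to 60.
DWL = ½ × 60 × 52 = 1560.

Deadweight loss = 1560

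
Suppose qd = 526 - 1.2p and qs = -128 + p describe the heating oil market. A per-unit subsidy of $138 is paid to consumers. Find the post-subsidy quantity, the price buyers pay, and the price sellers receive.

q' = 2690/11; buyers pay 2580/11; sellers receive 4098/11

Pre-subsidy: 526 - 1.2p = -128 + p gives p* = 3270/11, q* = 1862/11.
With the rebate, buyers effectively pay pb = ps − 138, where ps is the price sellers receive.
Demand in terms of ps becomes qd = 526 − 1.2(ps − 138) = 691.6 - 1.2ps. Setting this equal to supply: 691.6 - 1.2ps = -128 + ps, so ps = 4098/11.
Buyers pay pb = 4098/11 − 138 = 2580/11; q' = -128 + 1·(4098/11) = 2690/11.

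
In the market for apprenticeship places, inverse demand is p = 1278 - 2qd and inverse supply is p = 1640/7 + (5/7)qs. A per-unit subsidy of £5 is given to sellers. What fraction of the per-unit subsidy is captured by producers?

Pre-subsidy: 1278 - 2q = 1640/7 + (5/7)q gives q* = 7306/19 and p* = 9670/19.
With the subsidy, sellers receive ps = pb + 5 for each unit, where pb is the price buyers pay.
On the curves, pb = 1278 - 2q and ps = 1640/7 + (5/7)q; the wedge ps − pb = 5 gives 1640/7 + (5/7)q − (1278 - 2q) = 5, so q' = 7341/19.
Then pb = 1278 − 2·(7341/19) = 9600/19 and ps = 1640/7 + (5/7)·(7341/19) = 9695/19.
Buyers' price falls by p* − pb = 9670/19 − 9600/19 = 70/19; sellers' price rises by ps − p* = 9695/19 − 9670/19 = 25/19.
So producers capture (25/19)/5 = 5/19 of each unit of subsidy.

Producer share = 5/19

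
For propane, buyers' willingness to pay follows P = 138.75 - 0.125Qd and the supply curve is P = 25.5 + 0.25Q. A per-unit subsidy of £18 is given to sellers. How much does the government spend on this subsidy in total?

Government cost = £6300

Pre-subsidy: 138.75 - 0.125Q = 25.5 + 0.25Q gives Q* = 302 and P* = 101.
With the subsidy, sellers receive Ps = Pb + 18 for each unit, where Pb is the price buyers pay.
On the curves, Pb = 138.75 - 0.125Q and Ps = 25.5 + 0.25Q; the wedge Ps − Pb = 18 gives 25.5 + 0.25Q − (138.75 - 0.125Q) = 18, so Q' = 350.
Then Pb = 138.75 − 0.125·350 = 95 and Ps = 25.5 + 0.25·350 = 113.
Government outlay = subsidy × quantity = 18 × 350 = 6300.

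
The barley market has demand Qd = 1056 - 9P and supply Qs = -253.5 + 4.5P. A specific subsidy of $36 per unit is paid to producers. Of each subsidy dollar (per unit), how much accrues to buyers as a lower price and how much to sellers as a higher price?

Pre-subsidy: 1056 - 9P = -253.5 + 4.5P gives P* = 97, Q* = 183.
With the subsidy, sellers receive Ps = Pb + 36 for each unit, where Pb is the price buyers pay.
Supply in terms of Pb becomes Qs = -253.5 + 4.5(Pb + 36) = -91.5 + 4.5Pb. Setting this equal to demand: 1056 - 9Pb = -91.5 + 4.5Pb, so Pb = 85.
Sellers receive Ps = 85 + 36 = 121; Q' = 1056 − 9·85 = 291.
Buyers' price falls by P* − Pb = 97 − 85 = 12; sellers' price rises by Ps − P* = 121 − 97 = 24.

Buyers gain $12 per unit; sellers gain $24 per unit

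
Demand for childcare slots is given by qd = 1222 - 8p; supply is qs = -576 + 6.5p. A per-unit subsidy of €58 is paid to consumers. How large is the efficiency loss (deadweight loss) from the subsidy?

Pre-subsidy: 1222 - 8p = -576 + 6.5p gives p* = 124, q* = 230.
With the rebate, buyers effectively pay pb = ps − 58, where ps is the price sellers receive.
Demand in terms of ps becomes qd = 1222 − 8(ps − 58) = 1686 - 8ps. Setting this equal to supply: 1686 - 8ps = -576 + 6.5ps, so ps = 156.
Buyers pay pb = 156 − 58 = 98; q' = -576 + 6.5·156 = 438.
The subsidy expands output by 438 − 230 = 208 past the efficient level; on those units the gap between marginal cost and willingness to pay runs from 0 up to 58.
DWL = ½ × 58 × 208 = 6032.

Deadweight loss = €6032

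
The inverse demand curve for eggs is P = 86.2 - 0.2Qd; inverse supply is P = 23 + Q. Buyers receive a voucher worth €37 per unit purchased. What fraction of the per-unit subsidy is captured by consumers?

Pre-subsidy: 86.2 - 0.2Q = 23 + Q gives Q* = 158/3 and P* = 227/3.
With the rebate, buyers effectively pay Pb = Ps − 37, where Ps is the price sellers receive.
On the curves, Pb = 86.2 - 0.2Q and Ps = 23 + Q; the wedge Ps − Pb = 37 gives 23 + Q − (86.2 - 0.2Q) = 37, so Q' = 83.5.
Then Pb = 86.2 − 0.2·83.5 = 69.5 and Ps = 23 + 1·83.5 = 106.5.
Buyers' price falls by P* − Pb = 227/3 − 69.5 = 37/6; sellers' price rises by Ps − P* = 106.5 − 227/3 = 185/6.
So consumers capture (37/6)/37 = 1/6 of each unit of subsidy.

Consumer share = 1/6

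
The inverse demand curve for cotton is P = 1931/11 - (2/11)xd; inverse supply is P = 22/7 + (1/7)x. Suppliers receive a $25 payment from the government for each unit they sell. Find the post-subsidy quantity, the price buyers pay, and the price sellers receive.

x' = 608; buyers pay $65; sellers receive $90

Pre-subsidy: 1931/11 - (2/11)x = 22/7 + (1/7)x gives x* = 531 and P* = 79.
With the subsidy, sellers receive Ps = Pb + 25 for each unit, where Pb is the price buyers pay.
On the curves, Pb = 1931/11 - (2/11)x and Ps = 22/7 + (1/7)x; the wedge Ps − Pb = 25 gives 22/7 + (1/7)x − (1931/11 - (2/11)x) = 25, so x' = 608.
Then Pb = 1931/11 − (2/11)·608 = 65 and Ps = 22/7 + (1/7)·608 = 90.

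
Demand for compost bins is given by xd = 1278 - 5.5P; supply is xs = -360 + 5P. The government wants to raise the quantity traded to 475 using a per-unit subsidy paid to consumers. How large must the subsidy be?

Required subsidy s = 21 per unit

At x = 475, invert demand for the buyer price: Pb = (1278 − 475)/5.5 = 146; invert supply for the seller price: Ps = (475 − (-360))/5 = 167.
The subsidy must fill the gap: s = Ps − Pb = 167 − 146 = 21.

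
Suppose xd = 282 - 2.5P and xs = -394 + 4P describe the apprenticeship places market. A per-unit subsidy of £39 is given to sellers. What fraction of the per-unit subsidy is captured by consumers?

Consumer share = 8/13

Pre-subsidy: 282 - 2.5P = -394 + 4P gives P* = 104, x* = 22.
With the subsidy, sellers receive Ps = Pb + 39 for each unit, where Pb is the price buyers pay.
Supply in terms of Pb becomes xs = -394 + 4(Pb + 39) = -238 + 4Pb. Setting this equal to demand: 282 - 2.5Pb = -238 + 4Pb, so Pb = 80.
Sellers receive Ps = 80 + 39 = 119; x' = 282 − 2.5·80 = 82.
Buyers' price falls by P* − Pb = 104 − 80 = 24; sellers' price rises by Ps − P* = 119 − 104 = 15.
So consumers capture 24/39 = 8/13 of each unit of subsidy.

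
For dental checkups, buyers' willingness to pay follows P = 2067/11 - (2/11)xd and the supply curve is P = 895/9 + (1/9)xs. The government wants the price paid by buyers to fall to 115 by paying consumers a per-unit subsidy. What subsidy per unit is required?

At a buyer price of 115, quantity demanded is 1033.5 − 5.5·115 = 401.
Sellers supply 401 only when they receive Ps = 895/9 + (1/9)·401 = 144.
s = Ps − Pb = 144 − 115 = 29.

Required subsidy s = 29 per unit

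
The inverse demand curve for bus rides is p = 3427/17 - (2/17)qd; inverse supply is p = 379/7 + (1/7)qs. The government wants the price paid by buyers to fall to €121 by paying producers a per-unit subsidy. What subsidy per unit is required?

At a buyer price of 121, quantity demanded is 1713.5 − 8.5·121 = 685.
Sellers supply 685 only when they receive ps = 379/7 + (1/7)·685 = 152.
s = ps − pb = 152 − 121 = 31.

Required subsidy s = €31 per unit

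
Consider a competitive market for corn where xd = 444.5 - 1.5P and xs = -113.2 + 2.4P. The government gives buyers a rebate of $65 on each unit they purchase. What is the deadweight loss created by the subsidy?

Pre-subsidy: 444.5 - 1.5P = -113.2 + 2.4P gives P* = 143, x* = 230.
With the rebate, buyers effectively pay Pb = Ps − 65, where Ps is the price sellers receive.
Demand in terms of Ps becomes xd = 444.5 − 1.5(Ps − 65) = 542 - 1.5Ps. Setting this equal to supply: 542 - 1.5Ps = -113.2 + 2.4Ps, so Ps = 168.
Buyers pay Pb = 168 − 65 = 103; x' = -113.2 + 2.4·168 = 290.
The subsidy expands output by 290 − 230 = 60 past the efficient level; on those units the gap between marginal cost and willingness to pay runs from 0 up to 65.
DWL = ½ × 65 × 60 = 1950.

Deadweight loss = $1950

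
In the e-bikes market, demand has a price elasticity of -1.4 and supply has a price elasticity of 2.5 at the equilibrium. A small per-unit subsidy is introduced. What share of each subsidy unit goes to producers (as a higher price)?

For a small subsidy around the equilibrium, the benefit split depends on the relative slopes, which at a point are proportional to the elasticities.
Buyer share = εs/(εs + |εd|) = 2.5/(2.5 + 1.4) = 25/39; seller share = |εd|/(εs + |εd|) = 14/39.
So producers capture 14/39 of the subsidy.

Producer share = 14/39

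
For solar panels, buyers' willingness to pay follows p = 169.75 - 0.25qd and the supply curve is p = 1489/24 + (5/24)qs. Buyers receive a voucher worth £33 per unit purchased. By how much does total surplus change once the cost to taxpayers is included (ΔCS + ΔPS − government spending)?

Pre-subsidy: 169.75 - 0.25q = 1489/24 + (5/24)q gives q* = 235 and p* = 111.
With the rebate, buyers effectively pay pb = ps − 33, where ps is the price sellers receive.
On the curves, pb = 169.75 - 0.25q and ps = 1489/24 + (5/24)q; the wedge ps − pb = 33 gives 1489/24 + (5/24)q − (169.75 - 0.25q) = 33, so q' = 307.
Then pb = 169.75 − 0.25·307 = 93 and ps = 1489/24 + (5/24)·307 = 126.
ΔCS = ½(235 + 307)(111 − 93) = 4878; ΔPS = ½(235 + 307)(126 − 111) = 4065.
Government spending = 33 × 307 = 10131.
Net change = 4878 + 4065 − 10131 = -1188. The loss equals the DWL triangle ½·33·72.

Net change in total surplus = -£1188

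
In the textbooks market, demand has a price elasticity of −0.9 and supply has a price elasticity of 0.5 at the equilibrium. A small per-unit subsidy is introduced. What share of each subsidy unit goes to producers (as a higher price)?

For a small subsidy around the equilibrium, the benefit split depends on the relative slopes, which at a point are proportional to the elasticities.
Buyer share = εs/(εs + |εd|) = 0.5/(0.5 + 0.9) = 5/14; seller share = |εd|/(εs + |εd|) = 9/14.
So producers capture 9/14 of the subsidy.

Producer share = 9/14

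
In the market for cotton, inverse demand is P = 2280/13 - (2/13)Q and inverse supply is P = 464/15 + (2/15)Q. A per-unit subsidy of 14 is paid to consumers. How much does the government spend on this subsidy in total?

Pre-subsidy: 2280/13 - (2/13)Q = 464/15 + (2/15)Q gives Q* = 503 and P* = 98.
With the rebate, buyers effectively pay Pb = Ps − 14, where Ps is the price sellers receive.
On the curves, Pb = 2280/13 - (2/13)Q and Ps = 464/15 + (2/15)Q; the wedge Ps − Pb = 14 gives 464/15 + (2/15)Q − (2280/13 - (2/13)Q) = 14, so Q' = 551.75.
Then Pb = 2280/13 − (2/13)·551.75 = 90.5 and Ps = 464/15 + (2/15)·551.75 = 104.5.
Government outlay = subsidy × quantity = 14 × 551.75 = 7724.5.

Government cost = 7724.5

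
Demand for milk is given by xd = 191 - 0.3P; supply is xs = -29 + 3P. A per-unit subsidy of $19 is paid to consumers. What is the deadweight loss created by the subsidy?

Deadweight loss = 1083/22

Pre-subsidy: 191 - 0.3P = -29 + 3P gives P* = 200/3, x* = 171.
With the rebate, buyers effectively pay Pb = Ps − 19, where Ps is the price sellers receive.
Demand in terms of Ps becomes xd = 191 − 0.3(Ps − 19) = 196.7 - 0.3Ps. Setting this equal to supply: 196.7 - 0.3Ps = -29 + 3Ps, so Ps = 2257/33.
Buyers pay Pb = 2257/33 − 19 = 1630/33; x' = -29 + 3·(2257/33) = 1938/11.
The subsidy expands output by 1938/11 − 171 = 57/11 past the efficient level; on those units the gap between marginal cost and willingness to pay runs from 0 up to 19.
DWL = ½ × 19 × 57/11 = 1083/22.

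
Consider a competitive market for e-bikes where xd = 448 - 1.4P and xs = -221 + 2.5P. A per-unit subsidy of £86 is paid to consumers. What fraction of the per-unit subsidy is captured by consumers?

Consumer share = 25/39

Pre-subsidy: 448 - 1.4P = -221 + 2.5P gives P* = 2230/13, x* = 2702/13.
With the rebate, buyers effectively pay Pb = Ps − 86, where Ps is the price sellers receive.
Demand in terms of Ps becomes xd = 448 − 1.4(Ps − 86) = 568.4 - 1.4Ps. Setting this equal to supply: 568.4 - 1.4Ps = -221 + 2.5Ps, so Ps = 7894/39.
Buyers pay Pb = 7894/39 − 86 = 4540/39; x' = -221 + 2.5·(7894/39) = 11116/39.
Buyers' price falls by P* − Pb = 2230/13 − 4540/39 = 2150/39; sellers' price rises by Ps − P* = 7894/39 − 2230/13 = 1204/39.
So consumers capture (2150/39)/86 = 25/39 of each unit of subsidy.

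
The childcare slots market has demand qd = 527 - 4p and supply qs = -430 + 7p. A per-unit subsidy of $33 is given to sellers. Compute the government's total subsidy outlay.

Pre-subsidy: 527 - 4p = -430 + 7p gives p* = 87, q* = 179.
With the subsidy, sellers receive ps = pb + 33 for each unit, where pb is the price buyers pay.
Supply in terms of pb becomes qs = -430 + 7(pb + 33) = -199 + 7pb. Setting this equal to demand: 527 - 4pb = -199 + 7pb, so pb = 66.
Sellers receive ps = 66 + 33 = 99; q' = 527 − 4·66 = 263.
Government outlay = subsidy × quantity = 33 × 263 = 8679.

Government cost = $8679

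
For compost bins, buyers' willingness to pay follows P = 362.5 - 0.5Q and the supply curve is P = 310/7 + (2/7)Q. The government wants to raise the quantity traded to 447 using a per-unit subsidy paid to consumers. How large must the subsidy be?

At Q = 447, from the demand curve buyers pay Pb = 362.5 − 0.5·447 = 139; from the supply curve sellers need Ps = 310/7 + (2/7)·447 = 172.
The subsidy must fill the gap: s = Ps − Pb = 172 − 139 = 33.

Required subsidy s = 33 per unit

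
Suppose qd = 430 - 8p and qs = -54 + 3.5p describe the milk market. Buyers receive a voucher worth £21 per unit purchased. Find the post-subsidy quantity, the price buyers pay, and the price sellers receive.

q' = 3322/23; buyers pay 821/23; sellers receive 1304/23

Pre-subsidy: 430 - 8p = -54 + 3.5p gives p* = 968/23, q* = 2146/23.
With the rebate, buyers effectively pay pb = ps − 21, where ps is the price sellers receive.
Demand in terms of ps becomes qd = 430 − 8(ps − 21) = 598 - 8ps. Setting this equal to supply: 598 - 8ps = -54 + 3.5ps, so ps = 1304/23.
Buyers pay pb = 1304/23 − 21 = 821/23; q' = -54 + 3.5·(1304/23) = 3322/23.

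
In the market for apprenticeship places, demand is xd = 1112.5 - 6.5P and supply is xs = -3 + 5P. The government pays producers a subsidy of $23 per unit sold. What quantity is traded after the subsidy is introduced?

Pre-subsidy: 1112.5 - 6.5P = -3 + 5P gives P* = 97, x* = 482.
With the subsidy, sellers receive Ps = Pb + 23 for each unit, where Pb is the price buyers pay.
Supply in terms of Pb becomes xs = -3 + 5(Pb + 23) = 112 + 5Pb. Setting this equal to demand: 1112.5 - 6.5Pb = 112 + 5Pb, so Pb = 87.
Sellers receive Ps = 87 + 23 = 110; x' = 1112.5 − 6.5·87 = 547.

x' = 547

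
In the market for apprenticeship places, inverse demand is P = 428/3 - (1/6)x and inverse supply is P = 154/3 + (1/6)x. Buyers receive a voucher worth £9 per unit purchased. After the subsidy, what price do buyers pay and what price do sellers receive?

Pre-subsidy: 428/3 - (1/6)x = 154/3 + (1/6)x gives x* = 274 and P* = 97.
With the rebate, buyers effectively pay Pb = Ps − 9, where Ps is the price sellers receive.
On the curves, Pb = 428/3 - (1/6)x and Ps = 154/3 + (1/6)x; the wedge Ps − Pb = 9 gives 154/3 + (1/6)x − (428/3 - (1/6)x) = 9, so x' = 301.
Then Pb = 428/3 − (1/6)·301 = 92.5 and Ps = 154/3 + (1/6)·301 = 101.5.

Buyers pay £92.5; sellers receive £101.5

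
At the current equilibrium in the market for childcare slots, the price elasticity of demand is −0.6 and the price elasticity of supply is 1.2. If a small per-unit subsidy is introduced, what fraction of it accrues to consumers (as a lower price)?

Consumer share = 2/3

For a small subsidy around the equilibrium, the benefit split depends on the relative slopes, which at a point are proportional to the elasticities.
Buyer share = εs/(εs + |εd|) = 1.2/(1.2 + 0.6) = 2/3; seller share = |εd|/(εs + |εd|) = 1/3.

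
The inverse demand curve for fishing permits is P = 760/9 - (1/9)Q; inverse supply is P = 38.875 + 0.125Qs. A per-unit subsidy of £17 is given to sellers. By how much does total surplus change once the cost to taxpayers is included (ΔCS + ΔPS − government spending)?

Net change in total surplus = -£612

Pre-subsidy: 760/9 - (1/9)Q = 38.875 + 0.125Q gives Q* = 193 and P* = 63.
With the subsidy, sellers receive Ps = Pb + 17 for each unit, where Pb is the price buyers pay.
On the curves, Pb = 760/9 - (1/9)Q and Ps = 38.875 + 0.125Q; the wedge Ps − Pb = 17 gives 38.875 + 0.125Q − (760/9 - (1/9)Q) = 17, so Q' = 265.
Then Pb = 760/9 − (1/9)·265 = 55 and Ps = 38.875 + 0.125·265 = 72.
ΔCS = ½(193 + 265)(63 − 55) = 1832; ΔPS = ½(193 + 265)(72 − 63) = 2061.
Government spending = 17 × 265 = 4505.
Net change = 1832 + 2061 − 4505 = -612. The loss equals the DWL triangle ½·17·72.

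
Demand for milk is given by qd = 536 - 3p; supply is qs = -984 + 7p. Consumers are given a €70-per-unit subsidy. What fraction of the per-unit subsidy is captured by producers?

Pre-subsidy: 536 - 3p = -984 + 7p gives p* = 152, q* = 80.
With the rebate, buyers effectively pay pb = ps − 70, where ps is the price sellers receive.
Demand in terms of ps becomes qd = 536 − 3(ps − 70) = 746 - 3ps. Setting this equal to supply: 746 - 3ps = -984 + 7ps, so ps = 173.
Buyers pay pb = 173 − 70 = 103; q' = -984 + 7·173 = 227.
Buyers' price falls by p* − pb = 152 − 103 = 49; sellers' price rises by ps − p* = 173 − 152 = 21.
So producers capture 21/70 = 0.3 of each unit of subsidy.

Producer share = 0.3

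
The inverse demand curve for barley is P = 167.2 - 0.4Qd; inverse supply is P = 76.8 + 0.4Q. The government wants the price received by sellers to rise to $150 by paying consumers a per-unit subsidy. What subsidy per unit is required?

Required subsidy s = $56 per unit

At a seller price of 150, quantity supplied is -192 + 2.5·150 = 183.
Buyers absorb 183 only when they pay Pb = 167.2 − 0.4·183 = 94.
s = Ps − Pb = 150 − 94 = 56.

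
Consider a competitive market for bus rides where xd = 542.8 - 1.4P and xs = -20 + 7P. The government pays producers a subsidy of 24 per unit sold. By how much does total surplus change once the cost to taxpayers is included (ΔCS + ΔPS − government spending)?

Pre-subsidy: 542.8 - 1.4P = -20 + 7P gives P* = 67, x* = 449.
With the subsidy, sellers receive Ps = Pb + 24 for each unit, where Pb is the price buyers pay.
Supply in terms of Pb becomes xs = -20 + 7(Pb + 24) = 148 + 7Pb. Setting this equal to demand: 542.8 - 1.4Pb = 148 + 7Pb, so Pb = 47.
Sellers receive Ps = 47 + 24 = 71; x' = 542.8 − 1.4·47 = 477.
ΔCS = ½(449 + 477)(67 − 47) = 9260; ΔPS = ½(449 + 477)(71 − 67) = 1852.
Government spending = 24 × 477 = 11448.
Net change = 9260 + 1852 − 11448 = -336. The loss equals the DWL triangle ½·24·28.

Net change in total surplus = -336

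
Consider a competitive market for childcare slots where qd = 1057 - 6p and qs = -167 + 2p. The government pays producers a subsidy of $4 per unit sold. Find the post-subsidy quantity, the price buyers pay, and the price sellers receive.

q' = 145; buyers pay $152; sellers receive $156

Pre-subsidy: 1057 - 6p = -167 + 2p gives p* = 153, q* = 139.
With the subsidy, sellers receive ps = pb + 4 for each unit, where pb is the price buyers pay.
Supply in terms of pb becomes qs = -167 + 2(pb + 4) = -159 + 2pb. Setting this equal to demand: 1057 - 6pb = -159 + 2pb, so pb = 152.
Sellers receive ps = 152 + 4 = 156; q' = 1057 − 6·152 = 145.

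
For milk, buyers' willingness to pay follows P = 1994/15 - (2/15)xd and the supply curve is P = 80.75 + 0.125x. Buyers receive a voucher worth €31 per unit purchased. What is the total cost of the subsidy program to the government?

Pre-subsidy: 1994/15 - (2/15)x = 80.75 + 0.125x gives x* = 202 and P* = 106.
With the rebate, buyers effectively pay Pb = Ps − 31, where Ps is the price sellers receive.
On the curves, Pb = 1994/15 - (2/15)x and Ps = 80.75 + 0.125x; the wedge Ps − Pb = 31 gives 80.75 + 0.125x − (1994/15 - (2/15)x) = 31, so x' = 322.
Then Pb = 1994/15 − (2/15)·322 = 90 and Ps = 80.75 + 0.125·322 = 121.
Government outlay = subsidy × quantity = 31 × 322 = 9982.

Government cost = €9982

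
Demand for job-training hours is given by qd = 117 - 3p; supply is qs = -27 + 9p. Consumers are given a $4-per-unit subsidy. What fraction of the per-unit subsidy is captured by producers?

Pre-subsidy: 117 - 3p = -27 + 9p gives p* = 12, q* = 81.
With the rebate, buyers effectively pay pb = ps − 4, where ps is the price sellers receive.
Demand in terms of ps becomes qd = 117 − 3(ps − 4) = 129 - 3ps. Setting this equal to supply: 129 - 3ps = -27 + 9ps, so ps = 13.
Buyers pay pb = 13 − 4 = 9; q' = -27 + 9·13 = 90.
Buyers' price falls by p* − pb = 12 − 9 = 3; sellers' price rises by ps − p* = 13 − 12 = 1.
So producers capture 1/4 = 0.25 of each unit of subsidy.

Producer share = 0.25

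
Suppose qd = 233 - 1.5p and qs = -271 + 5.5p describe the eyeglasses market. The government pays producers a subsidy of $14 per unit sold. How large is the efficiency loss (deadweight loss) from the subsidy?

Pre-subsidy: 233 - 1.5p = -271 + 5.5p gives p* = 72, q* = 125.
With the subsidy, sellers receive ps = pb + 14 for each unit, where pb is the price buyers pay.
Supply in terms of pb becomes qs = -271 + 5.5(pb + 14) = -194 + 5.5pb. Setting this equal to demand: 233 - 1.5pb = -194 + 5.5pb, so pb = 61.
Sellers receive ps = 61 + 14 = 75; q' = 233 − 1.5·61 = 141.5.
The subsidy expands output by 141.5 − 125 = 16.5 past the efficient level; on those units the gap between marginal cost and willingness to pay runs from 0 up to 14.
DWL = ½ × 14 × 16.5 = 115.5.

Deadweight loss = $115.5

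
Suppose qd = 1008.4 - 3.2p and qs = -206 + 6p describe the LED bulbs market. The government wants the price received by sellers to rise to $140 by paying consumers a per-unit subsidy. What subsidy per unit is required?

At a seller price of 140, quantity supplied is -206 + 6·140 = 634.
Buyers absorb 634 only when they pay pb with 1008.4 − 3.2·pb = 634, i.e. pb = 117.
s = ps − pb = 140 − 117 = 23.

Required subsidy s = $23 per unit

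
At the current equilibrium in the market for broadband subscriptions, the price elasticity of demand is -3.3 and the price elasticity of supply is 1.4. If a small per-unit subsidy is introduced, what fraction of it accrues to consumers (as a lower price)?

Consumer share = 14/47

For a small subsidy around the equilibrium, the benefit split depends on the relative slopes, which at a point are proportional to the elasticities.
Buyer share = εs/(εs + |εd|) = 1.4/(1.4 + 3.3) = 14/47; seller share = |εd|/(εs + |εd|) = 33/47.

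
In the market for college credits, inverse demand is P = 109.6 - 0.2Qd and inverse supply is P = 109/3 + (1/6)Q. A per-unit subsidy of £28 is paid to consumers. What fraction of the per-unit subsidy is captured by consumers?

Pre-subsidy: 109.6 - 0.2Q = 109/3 + (1/6)Q gives Q* = 2198/11 and P* = 766/11.
With the rebate, buyers effectively pay Pb = Ps − 28, where Ps is the price sellers receive.
On the curves, Pb = 109.6 - 0.2Q and Ps = 109/3 + (1/6)Q; the wedge Ps − Pb = 28 gives 109/3 + (1/6)Q − (109.6 - 0.2Q) = 28, so Q' = 3038/11.
Then Pb = 109.6 − 0.2·(3038/11) = 598/11 and Ps = 109/3 + (1/6)·(3038/11) = 906/11.
Buyers' price falls by P* − Pb = 766/11 − 598/11 = 168/11; sellers' price rises by Ps − P* = 906/11 − 766/11 = 140/11.
So consumers capture (168/11)/28 = 6/11 of each unit of subsidy.

Consumer share = 6/11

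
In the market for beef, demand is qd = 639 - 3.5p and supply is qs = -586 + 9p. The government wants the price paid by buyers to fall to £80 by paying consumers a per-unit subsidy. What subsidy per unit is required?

Required subsidy s = £25 per unit

At a buyer price of 80, quantity demanded is 639 − 3.5·80 = 359.
Sellers supply 359 only when they receive ps with -586 + 9·ps = 359, i.e. ps = 105.
s = ps − pb = 105 − 80 = 25.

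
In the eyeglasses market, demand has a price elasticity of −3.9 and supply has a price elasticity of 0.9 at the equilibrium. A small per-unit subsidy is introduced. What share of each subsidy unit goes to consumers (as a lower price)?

For a small subsidy around the equilibrium, the benefit split depends on the relative slopes, which at a point are proportional to the elasticities.
Buyer share = εs/(εs + |εd|) = 0.9/(0.9 + 3.9) = 0.1875; seller share = |εd|/(εs + |εd|) = 0.8125.

Consumer share = 0.1875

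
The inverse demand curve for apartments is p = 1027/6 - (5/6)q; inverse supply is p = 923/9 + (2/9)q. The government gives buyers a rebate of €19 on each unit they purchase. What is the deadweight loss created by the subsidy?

Pre-subsidy: 1027/6 - (5/6)q = 923/9 + (2/9)q gives q* = 65 and p* = 117.
With the rebate, buyers effectively pay pb = ps − 19, where ps is the price sellers receive.
On the curves, pb = 1027/6 - (5/6)q and ps = 923/9 + (2/9)q; the wedge ps − pb = 19 gives 923/9 + (2/9)q − (1027/6 - (5/6)q) = 19, so q' = 83.
Then pb = 1027/6 − (5/6)·83 = 102 and ps = 923/9 + (2/9)·83 = 121.
The subsidy expands output by 83 − 65 = 18 past the efficient level; on those units the gap between marginal cost and willingness to pay runs from 0 up to 19.
DWL = ½ × 19 × 18 = 171.

Deadweight loss = €171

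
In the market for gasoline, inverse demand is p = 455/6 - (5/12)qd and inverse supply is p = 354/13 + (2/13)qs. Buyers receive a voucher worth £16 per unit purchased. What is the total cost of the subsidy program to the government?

Government cost = 161248/89

Pre-subsidy: 455/6 - (5/12)q = 354/13 + (2/13)q gives q* = 7582/89 and p* = 3590/89.
With the rebate, buyers effectively pay pb = ps − 16, where ps is the price sellers receive.
On the curves, pb = 455/6 - (5/12)q and ps = 354/13 + (2/13)q; the wedge ps − pb = 16 gives 354/13 + (2/13)q − (455/6 - (5/12)q) = 16, so q' = 10078/89.
Then pb = 455/6 − (5/12)·(10078/89) = 2550/89 and ps = 354/13 + (2/13)·(10078/89) = 3974/89.
Government outlay = subsidy × quantity = 16 × 10078/89 = 161248/89.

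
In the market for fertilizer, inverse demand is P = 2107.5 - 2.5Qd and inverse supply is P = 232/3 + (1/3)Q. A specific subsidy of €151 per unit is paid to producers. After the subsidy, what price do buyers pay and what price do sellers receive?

Buyers pay 3110/17; sellers receive 5677/17

Pre-subsidy: 2107.5 - 2.5Q = 232/3 + (1/3)Q gives Q* = 12181/17 and P* = 5375/17.
With the subsidy, sellers receive Ps = Pb + 151 for each unit, where Pb is the price buyers pay.
On the curves, Pb = 2107.5 - 2.5Q and Ps = 232/3 + (1/3)Q; the wedge Ps − Pb = 151 gives 232/3 + (1/3)Q − (2107.5 - 2.5Q) = 151, so Q' = 13087/17.
Then Pb = 2107.5 − 2.5·(13087/17) = 3110/17 and Ps = 232/3 + (1/3)·(13087/17) = 5677/17.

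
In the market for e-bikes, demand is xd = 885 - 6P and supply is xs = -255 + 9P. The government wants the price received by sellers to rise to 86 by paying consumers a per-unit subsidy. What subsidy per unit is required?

At a seller price of 86, quantity supplied is -255 + 9·86 = 519.
Buyers absorb 519 only when they pay Pb with 885 − 6·Pb = 519, i.e. Pb = 61.
s = Ps − Pb = 86 − 61 = 25.

Required subsidy s = 25 per unit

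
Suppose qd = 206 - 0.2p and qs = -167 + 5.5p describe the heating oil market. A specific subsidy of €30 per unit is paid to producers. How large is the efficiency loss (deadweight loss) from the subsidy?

Pre-subsidy: 206 - 0.2p = -167 + 5.5p gives p* = 3730/57, q* = 10996/57.
With the subsidy, sellers receive ps = pb + 30 for each unit, where pb is the price buyers pay.
Supply in terms of pb becomes qs = -167 + 5.5(pb + 30) = -2 + 5.5pb. Setting this equal to demand: 206 - 0.2pb = -2 + 5.5pb, so pb = 2080/57.
Sellers receive ps = 2080/57 + 30 = 3790/57; q' = 206 − 0.2·(2080/57) = 11326/57.
The subsidy expands output by 11326/57 − 10996/57 = 110/19 past the efficient level; on those units the gap between marginal cost and willingness to pay runs from 0 up to 30.
DWL = ½ × 30 × 110/19 = 1650/19.

Deadweight loss = 1650/19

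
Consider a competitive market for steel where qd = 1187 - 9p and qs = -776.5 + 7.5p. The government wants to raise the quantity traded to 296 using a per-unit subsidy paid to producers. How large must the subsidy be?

At q = 296, invert demand for the buyer price: pb = (1187 − 296)/9 = 99; invert supply for the seller price: ps = (296 − (-776.5))/7.5 = 143.
The subsidy must fill the gap: s = ps − pb = 143 − 99 = 44.

Required subsidy s = 44 per unit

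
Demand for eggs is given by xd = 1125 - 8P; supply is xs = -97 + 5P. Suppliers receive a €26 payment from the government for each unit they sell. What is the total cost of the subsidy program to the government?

Pre-subsidy: 1125 - 8P = -97 + 5P gives P* = 94, x* = 373.
With the subsidy, sellers receive Ps = Pb + 26 for each unit, where Pb is the price buyers pay.
Supply in terms of Pb becomes xs = -97 + 5(Pb + 26) = 33 + 5Pb. Setting this equal to demand: 1125 - 8Pb = 33 + 5Pb, so Pb = 84.
Sellers receive Ps = 84 + 26 = 110; x' = 1125 − 8·84 = 453.
Government outlay = subsidy × quantity = 26 × 453 = 11778.

Government cost = €11778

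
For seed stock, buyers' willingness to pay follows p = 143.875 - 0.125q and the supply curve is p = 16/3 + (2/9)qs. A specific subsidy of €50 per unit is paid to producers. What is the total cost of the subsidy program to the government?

Government cost = €27150

Pre-subsidy: 143.875 - 0.125q = 16/3 + (2/9)q gives q* = 399 and p* = 94.
With the subsidy, sellers receive ps = pb + 50 for each unit, where pb is the price buyers pay.
On the curves, pb = 143.875 - 0.125q and ps = 16/3 + (2/9)q; the wedge ps − pb = 50 gives 16/3 + (2/9)q − (143.875 - 0.125q) = 50, so q' = 543.
Then pb = 143.875 − 0.125·543 = 76 and ps = 16/3 + (2/9)·543 = 126.
Government outlay = subsidy × quantity = 50 × 543 = 27150.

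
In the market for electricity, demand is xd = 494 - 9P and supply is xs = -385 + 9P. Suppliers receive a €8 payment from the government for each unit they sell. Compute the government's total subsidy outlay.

Government cost = €724

Pre-subsidy: 494 - 9P = -385 + 9P gives P* = 293/6, x* = 54.5.
With the subsidy, sellers receive Ps = Pb + 8 for each unit, where Pb is the price buyers pay.
Supply in terms of Pb becomes xs = -385 + 9(Pb + 8) = -313 + 9Pb. Setting this equal to demand: 494 - 9Pb = -313 + 9Pb, so Pb = 269/6.
Sellers receive Ps = 269/6 + 8 = 317/6; x' = 494 − 9·(269/6) = 90.5.
Government outlay = subsidy × quantity = 8 × 90.5 = 724.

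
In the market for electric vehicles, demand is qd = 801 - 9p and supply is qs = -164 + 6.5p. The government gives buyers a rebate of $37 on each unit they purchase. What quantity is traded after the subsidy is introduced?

q' = 11790/31

Pre-subsidy: 801 - 9p = -164 + 6.5p gives p* = 1930/31, q* = 7461/31.
With the rebate, buyers effectively pay pb = ps − 37, where ps is the price sellers receive.
Demand in terms of ps becomes qd = 801 − 9(ps − 37) = 1134 - 9ps. Setting this equal to supply: 1134 - 9ps = -164 + 6.5ps, so ps = 2596/31.
Buyers pay pb = 2596/31 − 37 = 1449/31; q' = -164 + 6.5·(2596/31) = 11790/31.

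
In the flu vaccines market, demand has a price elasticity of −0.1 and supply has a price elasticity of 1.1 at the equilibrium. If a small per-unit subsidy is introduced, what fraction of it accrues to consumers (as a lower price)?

For a small subsidy around the equilibrium, the benefit split depends on the relative slopes, which at a point are proportional to the elasticities.
Buyer share = εs/(εs + |εd|) = 1.1/(1.1 + 0.1) = 11/12; seller share = |εd|/(εs + |εd|) = 1/12.

Consumer share = 11/12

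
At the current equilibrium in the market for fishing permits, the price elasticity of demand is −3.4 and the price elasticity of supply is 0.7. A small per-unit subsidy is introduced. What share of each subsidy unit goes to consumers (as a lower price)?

Consumer share = 7/41

For a small subsidy around the equilibrium, the benefit split depends on the relative slopes, which at a point are proportional to the elasticities.
Buyer share = εs/(εs + |εd|) = 0.7/(0.7 + 3.4) = 7/41; seller share = |εd|/(εs + |εd|) = 34/41.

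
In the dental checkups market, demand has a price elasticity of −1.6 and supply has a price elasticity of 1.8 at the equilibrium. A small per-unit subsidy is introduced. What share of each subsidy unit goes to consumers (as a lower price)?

Consumer share = 9/17

For a small subsidy around the equilibrium, the benefit split depends on the relative slopes, which at a point are proportional to the elasticities.
Buyer share = εs/(εs + |εd|) = 1.8/(1.8 + 1.6) = 9/17; seller share = |εd|/(εs + |εd|) = 8/17.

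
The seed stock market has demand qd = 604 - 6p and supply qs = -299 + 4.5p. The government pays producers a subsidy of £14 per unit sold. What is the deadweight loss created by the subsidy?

Pre-subsidy: 604 - 6p = -299 + 4.5p gives p* = 86, q* = 88.
With the subsidy, sellers receive ps = pb + 14 for each unit, where pb is the price buyers pay.
Supply in terms of pb becomes qs = -299 + 4.5(pb + 14) = -236 + 4.5pb. Setting this equal to demand: 604 - 6pb = -236 + 4.5pb, so pb = 80.
Sellers receive ps = 80 + 14 = 94; q' = 604 − 6·80 = 124.
The subsidy expands output by 124 − 88 = 36 past the efficient level; on those units the gap between marginal cost and willingness to pay runs from 0 up to 14.
DWL = ½ × 14 × 36 = 252.

Deadweight loss = £252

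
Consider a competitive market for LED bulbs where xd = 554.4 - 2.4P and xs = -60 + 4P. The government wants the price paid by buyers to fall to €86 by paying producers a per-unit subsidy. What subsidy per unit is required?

Required subsidy s = €16 per unit

At a buyer price of 86, quantity demanded is 554.4 − 2.4·86 = 348.
Sellers supply 348 only when they receive Ps with -60 + 4·Ps = 348, i.e. Ps = 102.
s = Ps − Pb = 102 − 86 = 16.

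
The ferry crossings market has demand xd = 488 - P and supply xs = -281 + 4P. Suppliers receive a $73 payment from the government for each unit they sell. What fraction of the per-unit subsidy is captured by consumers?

Consumer share = 0.8

Pre-subsidy: 488 - P = -281 + 4P gives P* = 153.8, x* = 334.2.
With the subsidy, sellers receive Ps = Pb + 73 for each unit, where Pb is the price buyers pay.
Supply in terms of Pb becomes xs = -281 + 4(Pb + 73) = 11 + 4Pb. Setting this equal to demand: 488 - Pb = 11 + 4Pb, so Pb = 95.4.
Sellers receive Ps = 95.4 + 73 = 168.4; x' = 488 − 1·95.4 = 392.6.
Buyers' price falls by P* − Pb = 153.8 − 95.4 = 58.4; sellers' price rises by Ps − P* = 168.4 − 153.8 = 14.6.
So consumers capture 58.4/73 = 0.8 of each unit of subsidy.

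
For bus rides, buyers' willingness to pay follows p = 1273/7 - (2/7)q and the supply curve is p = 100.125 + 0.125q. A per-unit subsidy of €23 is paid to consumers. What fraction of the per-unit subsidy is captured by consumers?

Pre-subsidy: 1273/7 - (2/7)q = 100.125 + 0.125q gives q* = 199 and p* = 125.
With the rebate, buyers effectively pay pb = ps − 23, where ps is the price sellers receive.
On the curves, pb = 1273/7 - (2/7)q and ps = 100.125 + 0.125q; the wedge ps − pb = 23 gives 100.125 + 0.125q − (1273/7 - (2/7)q) = 23, so q' = 255.
Then pb = 1273/7 − (2/7)·255 = 109 and ps = 100.125 + 0.125·255 = 132.
Buyers' price falls by p* − pb = 125 − 109 = 16; sellers' price rises by ps − p* = 132 − 125 = 7.
So consumers capture 16/23 = 16/23 of each unit of subsidy.

Consumer share = 16/23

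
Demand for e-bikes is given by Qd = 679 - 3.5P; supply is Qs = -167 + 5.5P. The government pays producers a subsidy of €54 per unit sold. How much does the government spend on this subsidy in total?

Government cost = €25137

Pre-subsidy: 679 - 3.5P = -167 + 5.5P gives P* = 94, Q* = 350.
With the subsidy, sellers receive Ps = Pb + 54 for each unit, where Pb is the price buyers pay.
Supply in terms of Pb becomes Qs = -167 + 5.5(Pb + 54) = 130 + 5.5Pb. Setting this equal to demand: 679 - 3.5Pb = 130 + 5.5Pb, so Pb = 61.
Sellers receive Ps = 61 + 54 = 115; Q' = 679 − 3.5·61 = 465.5.
Government outlay = subsidy × quantity = 54 × 465.5 = 25137.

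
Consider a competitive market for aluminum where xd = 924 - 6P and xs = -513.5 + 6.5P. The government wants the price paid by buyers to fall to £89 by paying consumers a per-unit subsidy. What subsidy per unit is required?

Required subsidy s = £50 per unit

At a buyer price of 89, quantity demanded is 924 − 6·89 = 390.
Sellers supply 390 only when they receive Ps with -513.5 + 6.5·Ps = 390, i.e. Ps = 139.
s = Ps − Pb = 139 − 89 = 50.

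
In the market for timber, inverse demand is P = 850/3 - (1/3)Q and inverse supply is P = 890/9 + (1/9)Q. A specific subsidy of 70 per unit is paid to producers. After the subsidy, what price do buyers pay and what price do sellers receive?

Buyers pay 92.5; sellers receive 162.5

Pre-subsidy: 850/3 - (1/3)Q = 890/9 + (1/9)Q gives Q* = 415 and P* = 145.
With the subsidy, sellers receive Ps = Pb + 70 for each unit, where Pb is the price buyers pay.
On the curves, Pb = 850/3 - (1/3)Q and Ps = 890/9 + (1/9)Q; the wedge Ps − Pb = 70 gives 890/9 + (1/9)Q − (850/3 - (1/3)Q) = 70, so Q' = 572.5.
Then Pb = 850/3 − (1/3)·572.5 = 92.5 and Ps = 890/9 + (1/9)·572.5 = 162.5.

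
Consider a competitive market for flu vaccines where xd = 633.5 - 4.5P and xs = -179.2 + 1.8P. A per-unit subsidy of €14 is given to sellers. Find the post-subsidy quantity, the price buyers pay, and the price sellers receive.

Pre-subsidy: 633.5 - 4.5P = -179.2 + 1.8P gives P* = 129, x* = 53.
With the subsidy, sellers receive Ps = Pb + 14 for each unit, where Pb is the price buyers pay.
Supply in terms of Pb becomes xs = -179.2 + 1.8(Pb + 14) = -154 + 1.8Pb. Setting this equal to demand: 633.5 - 4.5Pb = -154 + 1.8Pb, so Pb = 125.
Sellers receive Ps = 125 + 14 = 139; x' = 633.5 − 4.5·125 = 71.

x' = 71; buyers pay €125; sellers receive €139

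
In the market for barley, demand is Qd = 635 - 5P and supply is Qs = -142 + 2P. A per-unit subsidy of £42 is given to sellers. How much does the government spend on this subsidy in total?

Government cost = £5880

Pre-subsidy: 635 - 5P = -142 + 2P gives P* = 111, Q* = 80.
With the subsidy, sellers receive Ps = Pb + 42 for each unit, where Pb is the price buyers pay.
Supply in terms of Pb becomes Qs = -142 + 2(Pb + 42) = -58 + 2Pb. Setting this equal to demand: 635 - 5Pb = -58 + 2Pb, so Pb = 99.
Sellers receive Ps = 99 + 42 = 141; Q' = 635 − 5·99 = 140.
Government outlay = subsidy × quantity = 42 × 140 = 5880.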